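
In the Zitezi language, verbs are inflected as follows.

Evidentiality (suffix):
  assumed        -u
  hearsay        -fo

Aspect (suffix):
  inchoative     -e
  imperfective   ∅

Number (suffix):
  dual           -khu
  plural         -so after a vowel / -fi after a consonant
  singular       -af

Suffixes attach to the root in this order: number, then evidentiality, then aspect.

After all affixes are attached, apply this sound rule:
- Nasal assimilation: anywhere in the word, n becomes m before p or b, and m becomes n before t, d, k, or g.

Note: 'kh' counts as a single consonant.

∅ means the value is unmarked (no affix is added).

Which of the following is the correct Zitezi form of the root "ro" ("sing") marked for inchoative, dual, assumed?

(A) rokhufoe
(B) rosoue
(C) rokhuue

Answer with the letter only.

Attach number dual -khu → rokhu.
Attach evidentiality assumed -u → rokhuu.
Attach aspect inchoative -e → rokhuue.
Nasal assimilation: no change.
So the correct form is rokhuue, option (C).
(B) rosoue is wrong: it uses plural instead of dual for number.
(A) rokhufoe is wrong: it uses hearsay instead of assumed for evidentiality.

C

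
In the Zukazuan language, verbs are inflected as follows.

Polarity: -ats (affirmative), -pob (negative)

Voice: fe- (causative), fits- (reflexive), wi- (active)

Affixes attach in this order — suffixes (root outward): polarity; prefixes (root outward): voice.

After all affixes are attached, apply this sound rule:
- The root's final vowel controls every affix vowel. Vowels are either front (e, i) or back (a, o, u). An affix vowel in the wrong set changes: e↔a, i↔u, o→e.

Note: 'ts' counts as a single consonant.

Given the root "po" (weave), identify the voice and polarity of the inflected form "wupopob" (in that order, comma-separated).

Segment: wi-po-pob.
voice: wi- → active.
polarity: -pob → negative.

active, negative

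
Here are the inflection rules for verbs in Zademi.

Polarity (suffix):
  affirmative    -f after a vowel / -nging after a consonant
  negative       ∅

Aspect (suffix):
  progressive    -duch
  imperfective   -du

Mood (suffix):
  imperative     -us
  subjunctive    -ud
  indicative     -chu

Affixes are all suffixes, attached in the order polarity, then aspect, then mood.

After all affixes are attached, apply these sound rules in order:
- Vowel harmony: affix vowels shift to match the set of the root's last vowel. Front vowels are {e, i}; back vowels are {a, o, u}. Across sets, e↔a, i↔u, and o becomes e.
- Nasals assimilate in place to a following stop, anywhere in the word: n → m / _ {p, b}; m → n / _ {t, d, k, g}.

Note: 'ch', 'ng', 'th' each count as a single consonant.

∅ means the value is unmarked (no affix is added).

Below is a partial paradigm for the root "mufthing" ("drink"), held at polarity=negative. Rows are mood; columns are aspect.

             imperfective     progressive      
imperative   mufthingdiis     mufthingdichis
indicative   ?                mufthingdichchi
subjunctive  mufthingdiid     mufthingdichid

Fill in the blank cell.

mufthingdichi

polarity = negative: zero marking, form stays mufthing.
Attach aspect imperfective -du → mufthingdu.
Attach mood indicative -chu → mufthingduchu.
Apply vowel harmony: mufthingduchu → mufthingdichi.
Nasal assimilation: no change.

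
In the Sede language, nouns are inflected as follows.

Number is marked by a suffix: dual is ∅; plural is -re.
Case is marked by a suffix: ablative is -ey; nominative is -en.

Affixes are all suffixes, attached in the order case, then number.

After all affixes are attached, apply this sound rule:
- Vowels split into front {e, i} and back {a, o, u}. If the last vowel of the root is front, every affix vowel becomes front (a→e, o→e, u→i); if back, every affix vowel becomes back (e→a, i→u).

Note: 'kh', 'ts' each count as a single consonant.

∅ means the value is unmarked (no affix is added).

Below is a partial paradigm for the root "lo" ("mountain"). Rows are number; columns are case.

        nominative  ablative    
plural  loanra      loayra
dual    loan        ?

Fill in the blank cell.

loay

Attach case ablative -ey → loey.
number = dual: zero marking, form stays loey.
Apply vowel harmony: loey → loay.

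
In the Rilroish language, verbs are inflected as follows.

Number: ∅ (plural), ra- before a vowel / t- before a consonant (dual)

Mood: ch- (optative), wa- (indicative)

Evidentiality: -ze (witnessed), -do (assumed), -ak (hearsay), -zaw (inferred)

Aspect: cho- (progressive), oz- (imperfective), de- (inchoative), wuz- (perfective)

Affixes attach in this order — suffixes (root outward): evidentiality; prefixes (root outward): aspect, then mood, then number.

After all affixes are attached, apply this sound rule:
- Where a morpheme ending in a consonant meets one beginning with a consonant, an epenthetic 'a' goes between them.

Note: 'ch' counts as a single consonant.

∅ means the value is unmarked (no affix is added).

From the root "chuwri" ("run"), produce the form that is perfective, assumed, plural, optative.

Attach aspect perfective wuz- → wuzchuwri.
Attach mood optative ch- → chwuzchuwri.
Attach evidentiality assumed -do → chwuzchuwrido.
number = plural: zero marking, form stays chwuzchuwrido.
Apply epenthesis: chwuzchuwrido → chawuzachuwrido.

chawuzachuwrido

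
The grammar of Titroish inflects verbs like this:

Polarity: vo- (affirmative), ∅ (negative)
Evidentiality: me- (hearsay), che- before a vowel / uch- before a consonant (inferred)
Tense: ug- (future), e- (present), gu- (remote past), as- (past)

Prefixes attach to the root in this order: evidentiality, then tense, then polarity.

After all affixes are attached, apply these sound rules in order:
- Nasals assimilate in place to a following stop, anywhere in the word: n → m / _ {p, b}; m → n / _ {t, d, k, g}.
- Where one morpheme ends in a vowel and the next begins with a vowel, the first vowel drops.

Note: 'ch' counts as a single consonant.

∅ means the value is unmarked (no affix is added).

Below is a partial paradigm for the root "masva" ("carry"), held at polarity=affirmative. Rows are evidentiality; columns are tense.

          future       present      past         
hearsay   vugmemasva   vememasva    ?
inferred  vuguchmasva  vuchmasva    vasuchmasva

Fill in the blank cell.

Attach evidentiality hearsay me- → memasva.
Attach tense past as- → asmemasva.
Attach polarity affirmative vo- → voasmemasva.
Nasal assimilation: no change.
Apply vowel deletion: voasmemasva → vasmemasva.

vasmemasva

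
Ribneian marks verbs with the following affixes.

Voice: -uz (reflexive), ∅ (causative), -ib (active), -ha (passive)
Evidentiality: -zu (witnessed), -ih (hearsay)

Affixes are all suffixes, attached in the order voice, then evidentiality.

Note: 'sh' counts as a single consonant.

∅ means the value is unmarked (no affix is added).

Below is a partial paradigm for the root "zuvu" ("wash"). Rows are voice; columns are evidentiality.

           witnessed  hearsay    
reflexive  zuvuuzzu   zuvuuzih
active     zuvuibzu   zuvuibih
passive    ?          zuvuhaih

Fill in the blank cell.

Attach voice passive -ha → zuvuha.
Attach evidentiality witnessed -zu → zuvuhazu.

zuvuhazu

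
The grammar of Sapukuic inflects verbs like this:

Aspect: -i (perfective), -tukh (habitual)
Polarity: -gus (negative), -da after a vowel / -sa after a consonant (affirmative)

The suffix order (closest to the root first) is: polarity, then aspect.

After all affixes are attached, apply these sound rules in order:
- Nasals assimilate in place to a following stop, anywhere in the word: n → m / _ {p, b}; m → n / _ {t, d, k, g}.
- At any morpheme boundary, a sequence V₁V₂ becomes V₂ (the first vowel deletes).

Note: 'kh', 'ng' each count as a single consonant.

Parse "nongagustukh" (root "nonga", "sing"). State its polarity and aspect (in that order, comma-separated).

negative, habitual

Segment: nonga-gus-tukh.
polarity: -gus → negative.
aspect: -tukh → habitual.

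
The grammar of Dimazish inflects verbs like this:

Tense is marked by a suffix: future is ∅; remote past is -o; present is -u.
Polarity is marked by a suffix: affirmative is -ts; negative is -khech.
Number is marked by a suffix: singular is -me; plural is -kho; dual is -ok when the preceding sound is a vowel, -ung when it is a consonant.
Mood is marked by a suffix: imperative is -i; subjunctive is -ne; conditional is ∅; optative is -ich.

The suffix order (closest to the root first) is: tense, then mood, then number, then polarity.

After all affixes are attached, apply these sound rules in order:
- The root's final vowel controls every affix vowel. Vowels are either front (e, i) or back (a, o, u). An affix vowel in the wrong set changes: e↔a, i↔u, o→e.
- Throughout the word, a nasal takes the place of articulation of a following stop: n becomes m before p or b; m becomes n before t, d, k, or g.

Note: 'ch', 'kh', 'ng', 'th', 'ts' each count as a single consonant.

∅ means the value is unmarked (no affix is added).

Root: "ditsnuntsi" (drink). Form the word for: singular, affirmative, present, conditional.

ditsnuntsiimets

Attach tense present -u → ditsnuntsiu.
mood = conditional: zero marking, form stays ditsnuntsiu.
Attach number singular -me → ditsnuntsiume.
Attach polarity affirmative -ts → ditsnuntsiumets.
Apply vowel harmony: ditsnuntsiumets → ditsnuntsiimets.
Nasal assimilation: no change.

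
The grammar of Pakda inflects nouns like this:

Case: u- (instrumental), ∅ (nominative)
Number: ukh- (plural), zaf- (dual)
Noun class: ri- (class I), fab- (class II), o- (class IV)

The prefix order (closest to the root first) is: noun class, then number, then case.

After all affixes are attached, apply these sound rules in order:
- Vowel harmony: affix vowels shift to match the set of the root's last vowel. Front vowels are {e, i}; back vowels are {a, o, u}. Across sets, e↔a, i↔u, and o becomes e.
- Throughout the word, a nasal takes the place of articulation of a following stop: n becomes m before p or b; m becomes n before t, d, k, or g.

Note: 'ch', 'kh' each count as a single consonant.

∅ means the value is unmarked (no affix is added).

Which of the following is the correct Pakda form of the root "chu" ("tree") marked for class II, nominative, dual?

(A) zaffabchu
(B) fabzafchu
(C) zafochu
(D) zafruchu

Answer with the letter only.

A

Attach noun class class II fab- → fabchu.
Attach number dual zaf- → zaffabchu.
case = nominative: zero marking, form stays zaffabchu.
Vowel harmony: no change.
Nasal assimilation: no change.
So the correct form is zaffabchu, option (A).
(B) fabzafchu is wrong: it has the affixes in the wrong order.
(C) zafochu is wrong: it uses class IV instead of class II for noun class.
(D) zafruchu is wrong: it uses class I instead of class II for noun class.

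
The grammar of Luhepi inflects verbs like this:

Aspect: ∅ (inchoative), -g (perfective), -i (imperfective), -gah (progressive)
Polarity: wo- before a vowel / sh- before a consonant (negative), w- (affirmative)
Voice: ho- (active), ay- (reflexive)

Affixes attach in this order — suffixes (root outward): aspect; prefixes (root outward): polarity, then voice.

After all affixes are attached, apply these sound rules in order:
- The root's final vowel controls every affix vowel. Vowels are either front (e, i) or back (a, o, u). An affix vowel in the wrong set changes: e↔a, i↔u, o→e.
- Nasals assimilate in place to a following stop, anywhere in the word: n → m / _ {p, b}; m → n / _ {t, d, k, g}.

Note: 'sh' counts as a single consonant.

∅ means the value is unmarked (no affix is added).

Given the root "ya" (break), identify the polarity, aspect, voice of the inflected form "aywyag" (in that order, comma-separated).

Segment: ay-w-ya-g.
polarity: w- → affirmative.
aspect: -g → perfective.
voice: ay- → reflexive.

affirmative, perfective, reflexive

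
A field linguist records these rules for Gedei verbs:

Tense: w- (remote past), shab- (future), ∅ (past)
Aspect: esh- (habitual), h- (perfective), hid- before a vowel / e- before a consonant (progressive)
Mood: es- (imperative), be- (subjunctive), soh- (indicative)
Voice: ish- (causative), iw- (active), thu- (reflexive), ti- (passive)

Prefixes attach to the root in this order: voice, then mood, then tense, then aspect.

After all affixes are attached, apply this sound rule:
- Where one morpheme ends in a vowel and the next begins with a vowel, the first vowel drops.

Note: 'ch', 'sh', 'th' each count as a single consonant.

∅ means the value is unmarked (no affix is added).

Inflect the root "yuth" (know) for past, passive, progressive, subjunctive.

ebetiyuth

Attach voice passive ti- → tiyuth.
Attach mood subjunctive be- → betiyuth.
tense = past: zero marking, form stays betiyuth.
Attach aspect progressive e- (before consonant 'b') → ebetiyuth.
Vowel deletion: no change.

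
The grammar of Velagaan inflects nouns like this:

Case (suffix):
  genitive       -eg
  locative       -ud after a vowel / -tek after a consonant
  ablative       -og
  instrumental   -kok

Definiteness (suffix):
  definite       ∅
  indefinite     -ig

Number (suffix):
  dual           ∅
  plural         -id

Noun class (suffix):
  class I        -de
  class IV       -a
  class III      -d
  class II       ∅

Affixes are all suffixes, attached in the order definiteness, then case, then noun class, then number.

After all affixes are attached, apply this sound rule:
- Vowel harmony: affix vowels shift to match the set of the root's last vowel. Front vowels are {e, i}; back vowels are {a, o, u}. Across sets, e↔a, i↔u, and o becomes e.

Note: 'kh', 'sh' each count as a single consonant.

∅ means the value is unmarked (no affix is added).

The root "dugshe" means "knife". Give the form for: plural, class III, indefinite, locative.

Attach definiteness indefinite -ig → dugsheig.
Attach case locative -tek (after consonant 'g') → dugsheigtek.
Attach noun class class III -d → dugsheigtekd.
Attach number plural -id → dugsheigtekdid.
Vowel harmony: no change.

dugsheigtekdid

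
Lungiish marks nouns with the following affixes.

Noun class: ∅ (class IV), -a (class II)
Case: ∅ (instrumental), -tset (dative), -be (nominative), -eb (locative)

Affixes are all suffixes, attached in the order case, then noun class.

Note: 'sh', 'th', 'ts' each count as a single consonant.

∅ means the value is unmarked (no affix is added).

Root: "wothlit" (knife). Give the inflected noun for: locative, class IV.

Attach case locative -eb → wothliteb.
noun class = class IV: zero marking, form stays wothliteb.

wothliteb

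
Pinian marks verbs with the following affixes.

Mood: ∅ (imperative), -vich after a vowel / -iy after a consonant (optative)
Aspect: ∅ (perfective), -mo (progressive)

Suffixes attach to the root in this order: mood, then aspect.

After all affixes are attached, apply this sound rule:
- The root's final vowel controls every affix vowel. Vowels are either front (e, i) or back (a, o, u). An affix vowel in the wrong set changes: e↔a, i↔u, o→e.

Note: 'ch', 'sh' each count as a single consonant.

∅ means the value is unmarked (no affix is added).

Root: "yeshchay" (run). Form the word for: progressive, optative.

yeshchayuymo

Attach mood optative -iy (after consonant 'y') → yeshchayiy.
Attach aspect progressive -mo → yeshchayiymo.
Apply vowel harmony: yeshchayiymo → yeshchayuymo.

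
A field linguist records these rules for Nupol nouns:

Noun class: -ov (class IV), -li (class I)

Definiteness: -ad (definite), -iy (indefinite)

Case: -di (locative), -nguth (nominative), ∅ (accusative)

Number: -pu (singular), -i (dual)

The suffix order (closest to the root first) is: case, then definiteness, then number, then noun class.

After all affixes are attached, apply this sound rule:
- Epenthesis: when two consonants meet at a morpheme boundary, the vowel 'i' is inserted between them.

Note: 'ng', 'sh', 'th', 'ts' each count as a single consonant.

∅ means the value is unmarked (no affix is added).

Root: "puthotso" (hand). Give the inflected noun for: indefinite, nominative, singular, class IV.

puthotsonguthiyipuov

Attach case nominative -nguth → puthotsonguth.
Attach definiteness indefinite -iy → puthotsonguthiy.
Attach number singular -pu → puthotsonguthiypu.
Attach noun class class IV -ov → puthotsonguthiypuov.
Apply epenthesis: puthotsonguthiypuov → puthotsonguthiyipuov.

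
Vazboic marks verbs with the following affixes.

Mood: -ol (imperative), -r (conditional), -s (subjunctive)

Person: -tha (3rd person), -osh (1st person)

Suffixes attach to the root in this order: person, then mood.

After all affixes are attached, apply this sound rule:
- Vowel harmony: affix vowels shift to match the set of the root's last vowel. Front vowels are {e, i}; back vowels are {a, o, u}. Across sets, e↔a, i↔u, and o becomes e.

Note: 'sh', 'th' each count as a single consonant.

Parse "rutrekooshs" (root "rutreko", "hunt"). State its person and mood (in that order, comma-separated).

1st person, subjunctive

Segment: rutreko-osh-s.
person: -osh → 1st person.
mood: -s → subjunctive.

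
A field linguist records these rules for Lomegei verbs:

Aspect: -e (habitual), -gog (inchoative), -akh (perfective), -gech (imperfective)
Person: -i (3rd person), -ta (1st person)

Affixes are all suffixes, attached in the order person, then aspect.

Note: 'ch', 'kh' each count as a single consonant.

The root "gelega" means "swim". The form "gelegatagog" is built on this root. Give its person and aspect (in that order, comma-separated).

1st person, inchoative

Segment: gelega-ta-gog.
person: -ta → 1st person.
aspect: -gog → inchoative.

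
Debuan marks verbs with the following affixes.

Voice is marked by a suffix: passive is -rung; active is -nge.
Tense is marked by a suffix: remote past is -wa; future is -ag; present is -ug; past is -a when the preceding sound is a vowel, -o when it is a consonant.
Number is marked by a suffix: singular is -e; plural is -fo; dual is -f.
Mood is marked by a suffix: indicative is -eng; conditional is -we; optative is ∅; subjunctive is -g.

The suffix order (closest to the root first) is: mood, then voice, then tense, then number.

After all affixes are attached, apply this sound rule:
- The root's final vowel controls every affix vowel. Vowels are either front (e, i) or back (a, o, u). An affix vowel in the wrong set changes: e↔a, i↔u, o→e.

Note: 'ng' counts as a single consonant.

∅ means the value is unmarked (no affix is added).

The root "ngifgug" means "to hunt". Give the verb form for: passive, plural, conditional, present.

Attach mood conditional -we → ngifgugwe.
Attach voice passive -rung → ngifgugwerung.
Attach tense present -ug → ngifgugwerungug.
Attach number plural -fo → ngifgugwerungugfo.
Apply vowel harmony: ngifgugwerungugfo → ngifgugwarungugfo.

ngifgugwarungugfo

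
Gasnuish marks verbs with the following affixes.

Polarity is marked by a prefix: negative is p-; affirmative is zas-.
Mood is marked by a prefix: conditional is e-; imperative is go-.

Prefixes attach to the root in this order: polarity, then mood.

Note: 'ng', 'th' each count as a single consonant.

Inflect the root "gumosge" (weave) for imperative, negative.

gopgumosge

Attach polarity negative p- → pgumosge.
Attach mood imperative go- → gopgumosge.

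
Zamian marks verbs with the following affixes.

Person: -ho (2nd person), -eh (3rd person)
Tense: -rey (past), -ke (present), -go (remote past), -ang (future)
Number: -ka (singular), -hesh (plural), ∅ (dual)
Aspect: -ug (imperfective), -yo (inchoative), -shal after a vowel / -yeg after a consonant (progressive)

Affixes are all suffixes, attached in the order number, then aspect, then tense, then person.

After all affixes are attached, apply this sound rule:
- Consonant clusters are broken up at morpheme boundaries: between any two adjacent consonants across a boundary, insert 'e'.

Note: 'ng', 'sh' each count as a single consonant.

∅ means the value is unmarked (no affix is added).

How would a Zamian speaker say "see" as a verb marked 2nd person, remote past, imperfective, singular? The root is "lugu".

lugukaugegoho

Attach number singular -ka → luguka.
Attach aspect imperfective -ug → lugukaug.
Attach tense remote past -go → lugukauggo.
Attach person 2nd person -ho → lugukauggoho.
Apply epenthesis: lugukauggoho → lugukaugegoho.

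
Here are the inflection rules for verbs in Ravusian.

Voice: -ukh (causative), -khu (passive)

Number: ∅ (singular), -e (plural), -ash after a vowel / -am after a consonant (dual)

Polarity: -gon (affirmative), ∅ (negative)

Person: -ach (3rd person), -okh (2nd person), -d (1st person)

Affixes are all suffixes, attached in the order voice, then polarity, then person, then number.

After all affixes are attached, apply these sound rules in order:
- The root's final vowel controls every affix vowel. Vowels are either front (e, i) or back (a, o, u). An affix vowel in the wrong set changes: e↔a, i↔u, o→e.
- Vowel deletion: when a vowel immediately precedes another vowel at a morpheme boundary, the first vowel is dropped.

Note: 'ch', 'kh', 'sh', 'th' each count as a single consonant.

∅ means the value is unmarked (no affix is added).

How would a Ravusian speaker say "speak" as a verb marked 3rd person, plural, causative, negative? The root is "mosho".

Attach voice causative -ukh → moshoukh.
polarity = negative: zero marking, form stays moshoukh.
Attach person 3rd person -ach → moshoukhach.
Attach number plural -e → moshoukhache.
Apply vowel harmony: moshoukhache → moshoukhacha.
Apply vowel deletion: moshoukhacha → moshukhacha.

moshukhacha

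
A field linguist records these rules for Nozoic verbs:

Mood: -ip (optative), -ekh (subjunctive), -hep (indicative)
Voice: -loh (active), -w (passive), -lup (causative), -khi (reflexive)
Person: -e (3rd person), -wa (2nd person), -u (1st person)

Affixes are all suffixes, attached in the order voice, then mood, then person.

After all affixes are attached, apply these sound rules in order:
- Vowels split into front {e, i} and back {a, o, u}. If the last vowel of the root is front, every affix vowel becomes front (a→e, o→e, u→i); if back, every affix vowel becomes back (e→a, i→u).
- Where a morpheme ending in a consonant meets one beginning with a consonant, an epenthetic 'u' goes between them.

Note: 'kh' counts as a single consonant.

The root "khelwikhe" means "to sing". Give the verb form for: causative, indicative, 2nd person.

khelwikhelipuhepuwe

Attach voice causative -lup → khelwikhelup.
Attach mood indicative -hep → khelwikheluphep.
Attach person 2nd person -wa → khelwikheluphepwa.
Apply vowel harmony: khelwikheluphepwa → khelwikheliphepwe.
Apply epenthesis: khelwikheliphepwe → khelwikhelipuhepuwe.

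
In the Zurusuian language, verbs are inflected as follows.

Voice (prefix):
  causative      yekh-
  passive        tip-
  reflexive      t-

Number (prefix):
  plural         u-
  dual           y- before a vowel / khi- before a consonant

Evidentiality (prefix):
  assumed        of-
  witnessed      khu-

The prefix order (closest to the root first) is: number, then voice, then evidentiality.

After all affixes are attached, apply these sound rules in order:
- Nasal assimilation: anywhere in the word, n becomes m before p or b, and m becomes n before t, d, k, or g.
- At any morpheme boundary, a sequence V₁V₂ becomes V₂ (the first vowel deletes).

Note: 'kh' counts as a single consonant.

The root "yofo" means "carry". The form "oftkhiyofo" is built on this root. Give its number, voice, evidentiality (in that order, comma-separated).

dual, reflexive, assumed

Segment: of-t-khi-yofo.
number: y/khi- → dual.
voice: t- → reflexive.
evidentiality: of- → assumed.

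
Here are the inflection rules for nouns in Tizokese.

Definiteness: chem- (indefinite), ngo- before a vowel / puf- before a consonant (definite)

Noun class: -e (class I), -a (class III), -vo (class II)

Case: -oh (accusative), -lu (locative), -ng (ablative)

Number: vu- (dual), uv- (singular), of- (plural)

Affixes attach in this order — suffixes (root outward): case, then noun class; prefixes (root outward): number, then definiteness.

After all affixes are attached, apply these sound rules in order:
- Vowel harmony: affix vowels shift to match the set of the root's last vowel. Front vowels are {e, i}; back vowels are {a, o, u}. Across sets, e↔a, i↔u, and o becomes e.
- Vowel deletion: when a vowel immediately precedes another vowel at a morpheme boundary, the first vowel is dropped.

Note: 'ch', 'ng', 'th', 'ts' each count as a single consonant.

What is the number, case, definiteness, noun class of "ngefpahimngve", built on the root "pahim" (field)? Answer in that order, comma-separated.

Segment: ngo-of-pahim-ng-vo.
number: of- → plural.
case: -ng → ablative.
definiteness: ngo/puf- → definite.
noun class: -vo → class II.

plural, ablative, definite, class II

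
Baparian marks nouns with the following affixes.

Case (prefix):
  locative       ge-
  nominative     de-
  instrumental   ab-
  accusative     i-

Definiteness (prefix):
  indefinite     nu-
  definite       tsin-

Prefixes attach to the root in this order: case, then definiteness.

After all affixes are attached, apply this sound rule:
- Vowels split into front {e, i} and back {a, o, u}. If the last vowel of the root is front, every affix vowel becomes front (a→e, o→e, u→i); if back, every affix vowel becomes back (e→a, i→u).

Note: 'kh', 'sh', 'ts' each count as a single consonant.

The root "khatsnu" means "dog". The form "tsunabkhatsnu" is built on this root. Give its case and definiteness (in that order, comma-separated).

Segment: tsin-ab-khatsnu.
case: ab- → instrumental.
definiteness: tsin- → definite.

instrumental, definite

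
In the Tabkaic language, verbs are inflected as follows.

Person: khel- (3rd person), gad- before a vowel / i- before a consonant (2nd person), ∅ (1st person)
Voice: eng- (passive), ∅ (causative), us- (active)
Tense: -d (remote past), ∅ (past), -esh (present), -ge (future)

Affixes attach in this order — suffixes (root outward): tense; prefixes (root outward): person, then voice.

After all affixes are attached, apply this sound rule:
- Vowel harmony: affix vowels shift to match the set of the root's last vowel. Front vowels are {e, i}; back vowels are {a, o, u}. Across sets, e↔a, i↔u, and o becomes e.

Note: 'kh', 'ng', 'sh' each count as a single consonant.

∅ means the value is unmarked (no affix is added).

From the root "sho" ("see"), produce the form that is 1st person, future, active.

usshoga

Attach tense future -ge → shoge.
person = 1st person: zero marking, form stays shoge.
Attach voice active us- → usshoge.
Apply vowel harmony: usshoge → usshoga.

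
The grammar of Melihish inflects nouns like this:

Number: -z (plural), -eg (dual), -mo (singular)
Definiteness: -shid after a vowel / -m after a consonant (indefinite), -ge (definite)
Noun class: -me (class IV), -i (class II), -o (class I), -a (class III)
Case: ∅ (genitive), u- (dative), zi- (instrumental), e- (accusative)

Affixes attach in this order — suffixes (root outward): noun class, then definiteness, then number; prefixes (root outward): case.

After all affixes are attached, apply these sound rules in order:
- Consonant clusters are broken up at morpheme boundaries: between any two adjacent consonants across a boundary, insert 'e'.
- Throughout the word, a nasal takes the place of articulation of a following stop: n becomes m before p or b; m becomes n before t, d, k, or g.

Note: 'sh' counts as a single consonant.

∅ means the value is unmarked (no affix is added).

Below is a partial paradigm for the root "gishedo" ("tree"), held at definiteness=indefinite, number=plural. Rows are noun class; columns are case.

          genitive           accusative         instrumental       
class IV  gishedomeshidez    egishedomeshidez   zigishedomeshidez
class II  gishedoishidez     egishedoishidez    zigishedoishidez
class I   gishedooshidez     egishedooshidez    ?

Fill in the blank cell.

Attach noun class class I -o → gishedoo.
Attach definiteness indefinite -shid (after vowel 'o') → gishedooshid.
Attach number plural -z → gishedooshidz.
Attach case instrumental zi- → zigishedooshidz.
Apply epenthesis: zigishedooshidz → zigishedooshidez.
Nasal assimilation: no change.

zigishedooshidez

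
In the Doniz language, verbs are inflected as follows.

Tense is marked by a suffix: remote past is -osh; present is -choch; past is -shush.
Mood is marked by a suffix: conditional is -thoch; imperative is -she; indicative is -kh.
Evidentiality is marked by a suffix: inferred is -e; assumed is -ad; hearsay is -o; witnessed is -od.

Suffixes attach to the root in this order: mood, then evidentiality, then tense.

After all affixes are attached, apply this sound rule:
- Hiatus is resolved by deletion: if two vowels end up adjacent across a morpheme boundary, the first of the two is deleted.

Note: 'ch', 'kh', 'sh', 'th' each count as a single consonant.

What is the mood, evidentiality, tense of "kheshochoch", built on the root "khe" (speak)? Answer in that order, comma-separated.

Segment: khe-she-o-choch.
mood: -she → imperative.
evidentiality: -o → hearsay.
tense: -choch → present.

imperative, hearsay, present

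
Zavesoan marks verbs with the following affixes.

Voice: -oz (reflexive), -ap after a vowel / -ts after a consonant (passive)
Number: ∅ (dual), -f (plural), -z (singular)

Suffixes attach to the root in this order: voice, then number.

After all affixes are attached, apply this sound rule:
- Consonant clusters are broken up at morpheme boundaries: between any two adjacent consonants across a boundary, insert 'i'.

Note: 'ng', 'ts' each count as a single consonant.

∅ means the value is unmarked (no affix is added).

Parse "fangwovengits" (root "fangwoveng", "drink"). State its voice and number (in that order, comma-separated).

Segment: fangwoveng-ts.
voice: -ap/ts → passive.
number: ∅ → dual.

passive, dual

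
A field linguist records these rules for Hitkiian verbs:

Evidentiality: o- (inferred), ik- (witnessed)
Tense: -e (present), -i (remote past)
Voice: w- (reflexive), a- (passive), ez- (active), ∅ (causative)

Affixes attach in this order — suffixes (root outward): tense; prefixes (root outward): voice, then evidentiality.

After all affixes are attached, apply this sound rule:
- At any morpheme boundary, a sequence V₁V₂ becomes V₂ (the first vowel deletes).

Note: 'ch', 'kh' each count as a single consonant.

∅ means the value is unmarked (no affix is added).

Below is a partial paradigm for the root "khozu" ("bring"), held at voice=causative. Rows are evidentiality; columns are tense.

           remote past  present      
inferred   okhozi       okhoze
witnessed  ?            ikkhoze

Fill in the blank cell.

voice = causative: zero marking, form stays khozu.
Attach tense remote past -i → khozui.
Attach evidentiality witnessed ik- → ikkhozui.
Apply vowel deletion: ikkhozui → ikkhozi.

ikkhozi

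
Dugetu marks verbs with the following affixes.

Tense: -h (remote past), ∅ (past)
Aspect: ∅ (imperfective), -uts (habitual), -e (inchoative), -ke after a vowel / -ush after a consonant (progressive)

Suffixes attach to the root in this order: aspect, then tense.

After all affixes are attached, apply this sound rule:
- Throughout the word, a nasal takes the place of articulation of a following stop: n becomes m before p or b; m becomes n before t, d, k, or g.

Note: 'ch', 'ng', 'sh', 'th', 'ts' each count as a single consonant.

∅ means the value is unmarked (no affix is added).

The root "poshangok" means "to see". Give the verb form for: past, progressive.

poshangokush

Attach aspect progressive -ush (after consonant 'k') → poshangokush.
tense = past: zero marking, form stays poshangokush.
Nasal assimilation: no change.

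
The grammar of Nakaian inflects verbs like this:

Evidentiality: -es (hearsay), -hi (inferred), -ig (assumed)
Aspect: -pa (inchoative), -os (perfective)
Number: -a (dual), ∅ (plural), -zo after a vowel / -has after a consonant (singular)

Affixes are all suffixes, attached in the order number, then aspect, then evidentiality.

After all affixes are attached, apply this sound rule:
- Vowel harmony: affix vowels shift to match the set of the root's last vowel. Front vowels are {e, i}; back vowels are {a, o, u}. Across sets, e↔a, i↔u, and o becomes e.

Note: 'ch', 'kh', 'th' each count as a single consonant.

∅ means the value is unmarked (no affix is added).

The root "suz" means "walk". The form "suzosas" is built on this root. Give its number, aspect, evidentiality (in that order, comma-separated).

plural, perfective, hearsay

Segment: suz-os-es.
number: ∅ → plural.
aspect: -os → perfective.
evidentiality: -es → hearsay.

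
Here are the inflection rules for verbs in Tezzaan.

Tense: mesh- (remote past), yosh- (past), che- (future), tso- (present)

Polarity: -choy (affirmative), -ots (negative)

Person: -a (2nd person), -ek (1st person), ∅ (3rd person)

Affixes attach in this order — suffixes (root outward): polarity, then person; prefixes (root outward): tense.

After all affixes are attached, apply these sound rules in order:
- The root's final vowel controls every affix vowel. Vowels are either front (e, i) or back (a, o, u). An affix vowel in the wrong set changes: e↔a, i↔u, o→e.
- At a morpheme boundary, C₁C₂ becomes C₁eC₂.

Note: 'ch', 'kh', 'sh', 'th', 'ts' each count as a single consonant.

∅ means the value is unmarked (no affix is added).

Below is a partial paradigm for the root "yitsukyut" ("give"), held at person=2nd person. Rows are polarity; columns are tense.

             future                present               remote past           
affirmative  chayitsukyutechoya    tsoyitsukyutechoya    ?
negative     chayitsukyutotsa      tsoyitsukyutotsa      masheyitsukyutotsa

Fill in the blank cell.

Attach polarity affirmative -choy → yitsukyutchoy.
Attach person 2nd person -a → yitsukyutchoya.
Attach tense remote past mesh- → meshyitsukyutchoya.
Apply vowel harmony: meshyitsukyutchoya → mashyitsukyutchoya.
Apply epenthesis: mashyitsukyutchoya → masheyitsukyutechoya.

masheyitsukyutechoya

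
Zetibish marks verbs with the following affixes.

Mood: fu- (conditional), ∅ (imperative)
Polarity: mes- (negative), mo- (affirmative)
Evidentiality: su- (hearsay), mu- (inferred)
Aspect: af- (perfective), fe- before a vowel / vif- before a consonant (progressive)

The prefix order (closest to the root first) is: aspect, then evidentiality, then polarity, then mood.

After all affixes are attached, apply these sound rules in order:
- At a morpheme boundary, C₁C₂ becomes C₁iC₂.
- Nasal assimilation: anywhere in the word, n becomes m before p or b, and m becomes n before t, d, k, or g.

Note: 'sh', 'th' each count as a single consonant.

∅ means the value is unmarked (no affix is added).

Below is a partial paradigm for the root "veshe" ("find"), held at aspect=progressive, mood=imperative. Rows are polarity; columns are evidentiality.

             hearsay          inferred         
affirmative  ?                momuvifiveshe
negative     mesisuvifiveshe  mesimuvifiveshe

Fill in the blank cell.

Attach aspect progressive vif- (before consonant 'v') → vifveshe.
Attach evidentiality hearsay su- → suvifveshe.
Attach polarity affirmative mo- → mosuvifveshe.
mood = imperative: zero marking, form stays mosuvifveshe.
Apply epenthesis: mosuvifveshe → mosuvifiveshe.
Nasal assimilation: no change.

mosuvifiveshe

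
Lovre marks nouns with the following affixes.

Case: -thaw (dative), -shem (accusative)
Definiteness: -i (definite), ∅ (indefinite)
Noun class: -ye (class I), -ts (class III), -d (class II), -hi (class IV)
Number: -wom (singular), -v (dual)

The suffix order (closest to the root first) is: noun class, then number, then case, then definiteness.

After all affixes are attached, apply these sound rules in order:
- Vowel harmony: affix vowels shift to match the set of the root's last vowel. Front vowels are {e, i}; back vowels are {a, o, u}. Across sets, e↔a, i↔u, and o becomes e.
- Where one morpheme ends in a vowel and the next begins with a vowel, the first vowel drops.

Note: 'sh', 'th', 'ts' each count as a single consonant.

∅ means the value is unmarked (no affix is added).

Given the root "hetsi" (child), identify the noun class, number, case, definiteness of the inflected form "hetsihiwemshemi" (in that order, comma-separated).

class IV, singular, accusative, definite

Segment: hetsi-hi-wom-shem-i.
noun class: -hi → class IV.
number: -wom → singular.
case: -shem → accusative.
definiteness: -i → definite.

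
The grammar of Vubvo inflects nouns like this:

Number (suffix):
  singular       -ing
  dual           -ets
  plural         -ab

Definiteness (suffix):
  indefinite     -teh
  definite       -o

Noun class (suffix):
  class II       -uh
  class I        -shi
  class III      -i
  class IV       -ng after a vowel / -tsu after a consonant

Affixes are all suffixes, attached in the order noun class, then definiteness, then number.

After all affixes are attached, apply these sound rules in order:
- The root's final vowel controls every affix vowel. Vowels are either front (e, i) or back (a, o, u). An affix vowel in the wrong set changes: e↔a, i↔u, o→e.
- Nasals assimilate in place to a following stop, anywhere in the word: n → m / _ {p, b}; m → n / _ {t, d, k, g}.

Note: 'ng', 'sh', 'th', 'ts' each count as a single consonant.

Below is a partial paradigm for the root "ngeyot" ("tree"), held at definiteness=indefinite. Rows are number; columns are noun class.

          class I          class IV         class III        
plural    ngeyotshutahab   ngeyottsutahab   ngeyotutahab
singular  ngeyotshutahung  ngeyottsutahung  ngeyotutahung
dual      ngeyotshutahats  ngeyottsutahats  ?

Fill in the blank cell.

Attach noun class class III -i → ngeyoti.
Attach definiteness indefinite -teh → ngeyotiteh.
Attach number dual -ets → ngeyotitehets.
Apply vowel harmony: ngeyotitehets → ngeyotutahats.
Nasal assimilation: no change.

ngeyotutahats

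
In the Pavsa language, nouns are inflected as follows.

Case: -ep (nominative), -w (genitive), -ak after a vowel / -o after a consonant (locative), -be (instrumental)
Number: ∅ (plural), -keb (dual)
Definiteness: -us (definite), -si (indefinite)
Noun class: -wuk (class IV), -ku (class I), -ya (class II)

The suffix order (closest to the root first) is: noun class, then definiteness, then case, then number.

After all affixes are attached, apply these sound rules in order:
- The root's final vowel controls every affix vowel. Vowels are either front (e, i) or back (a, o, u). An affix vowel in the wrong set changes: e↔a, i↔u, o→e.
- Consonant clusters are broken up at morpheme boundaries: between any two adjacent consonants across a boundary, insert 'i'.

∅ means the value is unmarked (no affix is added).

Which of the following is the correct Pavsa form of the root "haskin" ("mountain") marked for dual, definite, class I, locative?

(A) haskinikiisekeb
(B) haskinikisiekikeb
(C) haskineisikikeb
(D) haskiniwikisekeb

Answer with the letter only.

Attach noun class class I -ku → haskinku.
Attach definiteness definite -us → haskinkuus.
Attach case locative -o (after consonant 's') → haskinkuuso.
Attach number dual -keb → haskinkuusokeb.
Apply vowel harmony: haskinkuusokeb → haskinkiisekeb.
Apply epenthesis: haskinkiisekeb → haskinikiisekeb.
So the correct form is haskinikiisekeb, option (A).
(C) haskineisikikeb is wrong: it has the affixes in the wrong order.
(B) haskinikisiekikeb is wrong: it uses indefinite instead of definite for definiteness.
(D) haskiniwikisekeb is wrong: it uses class IV instead of class I for noun class.

A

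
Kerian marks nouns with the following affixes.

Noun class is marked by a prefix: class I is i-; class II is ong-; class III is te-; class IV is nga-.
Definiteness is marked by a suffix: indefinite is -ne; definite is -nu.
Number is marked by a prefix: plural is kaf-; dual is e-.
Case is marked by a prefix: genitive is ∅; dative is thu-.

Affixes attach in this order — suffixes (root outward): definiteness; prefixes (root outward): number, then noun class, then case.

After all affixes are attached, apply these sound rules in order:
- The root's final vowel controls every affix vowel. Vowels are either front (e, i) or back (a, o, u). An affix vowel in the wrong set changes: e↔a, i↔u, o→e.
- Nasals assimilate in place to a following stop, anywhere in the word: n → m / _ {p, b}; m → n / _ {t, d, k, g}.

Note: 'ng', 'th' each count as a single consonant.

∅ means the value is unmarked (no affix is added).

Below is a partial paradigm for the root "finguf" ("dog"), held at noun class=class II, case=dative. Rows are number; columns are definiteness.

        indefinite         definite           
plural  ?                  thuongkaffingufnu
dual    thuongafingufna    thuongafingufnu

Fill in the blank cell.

Attach number plural kaf- → kaffinguf.
Attach definiteness indefinite -ne → kaffingufne.
Attach noun class class II ong- → ongkaffingufne.
Attach case dative thu- → thuongkaffingufne.
Apply vowel harmony: thuongkaffingufne → thuongkaffingufna.
Nasal assimilation: no change.

thuongkaffingufna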